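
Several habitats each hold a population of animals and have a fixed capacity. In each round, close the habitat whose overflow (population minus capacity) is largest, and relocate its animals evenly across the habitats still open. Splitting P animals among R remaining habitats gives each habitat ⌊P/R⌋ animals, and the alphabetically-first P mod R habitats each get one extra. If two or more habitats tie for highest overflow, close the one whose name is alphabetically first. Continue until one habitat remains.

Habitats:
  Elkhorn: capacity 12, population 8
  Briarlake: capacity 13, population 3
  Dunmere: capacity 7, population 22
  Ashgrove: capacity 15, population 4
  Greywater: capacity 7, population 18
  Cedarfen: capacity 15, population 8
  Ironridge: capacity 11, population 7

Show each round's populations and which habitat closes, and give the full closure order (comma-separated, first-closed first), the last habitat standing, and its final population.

Round 1: Ashgrove=4 Briarlake=3 Cedarfen=8 Dunmere=22 Elkhorn=8 Greywater=18 Ironridge=7 → close Dunmere (overflow 15)
  22÷6 = 3 each, +1 to first 4
Round 2: Ashgrove=8 Briarlake=7 Cedarfen=12 Elkhorn=12 Greywater=21 Ironridge=10 → close Greywater (overflow 14)
  21÷5 = 4 each, +1 to first 1
Round 3: Ashgrove=13 Briarlake=11 Cedarfen=16 Elkhorn=16 Ironridge=14 → close Elkhorn (overflow 4)
  16÷4 = 4 each, +1 to first 0
Round 4: Ashgrove=17 Briarlake=15 Cedarfen=20 Ironridge=18 → close Ironridge (overflow 7)
  18÷3 = 6 each, +1 to first 0
Round 5: Ashgrove=23 Briarlake=21 Cedarfen=26 → close Cedarfen (overflow 11)
  26÷2 = 13 each, +1 to first 0
Round 6: Ashgrove=36 Briarlake=34 → close Ashgrove (overflow 21)
  36÷1 = 36 each, +1 to first 0

Closure order: Dunmere, Greywater, Elkhorn, Ironridge, Cedarfen, Ashgrove
Last habitat: Briarlake with 70 animals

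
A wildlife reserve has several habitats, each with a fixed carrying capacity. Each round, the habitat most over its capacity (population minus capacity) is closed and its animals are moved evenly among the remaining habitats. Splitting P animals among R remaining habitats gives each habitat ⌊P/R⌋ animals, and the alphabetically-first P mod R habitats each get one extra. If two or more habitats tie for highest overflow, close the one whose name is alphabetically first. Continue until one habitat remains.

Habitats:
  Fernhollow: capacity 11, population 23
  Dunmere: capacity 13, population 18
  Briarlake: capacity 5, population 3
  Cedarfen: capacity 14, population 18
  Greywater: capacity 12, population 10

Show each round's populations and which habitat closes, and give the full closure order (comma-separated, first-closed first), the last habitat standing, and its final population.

Closure order: Fernhollow, Dunmere, Cedarfen, Briarlake
Last habitat: Greywater with 72 animals

Round 1: Briarlake=3 Cedarfen=18 Dunmere=18 Fernhollow=23 Greywater=10 → close Fernhollow (overflow 12)
  23÷4 = 5 each, +1 to first 3
Round 2: Briarlake=9 Cedarfen=24 Dunmere=24 Greywater=15 → close Dunmere (overflow 11)
  24÷3 = 8 each, +1 to first 0
Round 3: Briarlake=17 Cedarfen=32 Greywater=23 → close Cedarfen (overflow 18)
  32÷2 = 16 each, +1 to first 0
Round 4: Briarlake=33 Greywater=39 → close Briarlake (overflow 28)
  33÷1 = 33 each, +1 to first 0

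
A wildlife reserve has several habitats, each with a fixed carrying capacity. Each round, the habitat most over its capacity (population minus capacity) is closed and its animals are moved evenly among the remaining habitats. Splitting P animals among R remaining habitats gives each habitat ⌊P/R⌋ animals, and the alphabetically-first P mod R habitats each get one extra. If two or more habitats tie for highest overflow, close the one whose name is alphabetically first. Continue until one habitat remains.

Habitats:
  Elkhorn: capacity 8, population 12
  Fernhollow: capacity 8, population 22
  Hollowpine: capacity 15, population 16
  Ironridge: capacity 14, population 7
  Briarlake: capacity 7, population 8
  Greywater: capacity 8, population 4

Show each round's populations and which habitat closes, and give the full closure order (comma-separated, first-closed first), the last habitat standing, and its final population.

Round 1: Briarlake=8 Elkhorn=12 Fernhollow=22 Greywater=4 Hollowpine=16 Ironridge=7 → close Fernhollow (overflow 14)
  22÷5 = 4 each, +1 to first 2
Round 2: Briarlake=13 Elkhorn=17 Greywater=8 Hollowpine=20 Ironridge=11 → close Elkhorn (overflow 9)
  17÷4 = 4 each, +1 to first 1
Round 3: Briarlake=18 Greywater=12 Hollowpine=24 Ironridge=15 → close Briarlake (overflow 11)
  18÷3 = 6 each, +1 to first 0
Round 4: Greywater=18 Hollowpine=30 Ironridge=21 → close Hollowpine (overflow 15)
  30÷2 = 15 each, +1 to first 0
Round 5: Greywater=33 Ironridge=36 → close Greywater (overflow 25)
  33÷1 = 33 each, +1 to first 0

Closure order: Fernhollow, Elkhorn, Briarlake, Hollowpine, Greywater
Last habitat: Ironridge with 69 animals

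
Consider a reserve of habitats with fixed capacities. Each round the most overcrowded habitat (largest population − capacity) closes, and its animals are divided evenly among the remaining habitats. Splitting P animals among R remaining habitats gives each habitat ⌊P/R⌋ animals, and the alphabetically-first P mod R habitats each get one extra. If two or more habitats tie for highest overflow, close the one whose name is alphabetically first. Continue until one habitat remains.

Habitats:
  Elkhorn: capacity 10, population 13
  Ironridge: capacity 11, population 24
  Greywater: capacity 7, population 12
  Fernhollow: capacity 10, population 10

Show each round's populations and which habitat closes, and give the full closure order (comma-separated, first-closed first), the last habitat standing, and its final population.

Round 1: Elkhorn=13 Fernhollow=10 Greywater=12 Ironridge=24 → close Ironridge (overflow 13)
  24÷3 = 8 each, +1 to first 0
Round 2: Elkhorn=21 Fernhollow=18 Greywater=20 → close Greywater (overflow 13)
  20÷2 = 10 each, +1 to first 0
Round 3: Elkhorn=31 Fernhollow=28 → close Elkhorn (overflow 21)
  31÷1 = 31 each, +1 to first 0

Closure order: Ironridge, Greywater, Elkhorn
Last habitat: Fernhollow with 59 animals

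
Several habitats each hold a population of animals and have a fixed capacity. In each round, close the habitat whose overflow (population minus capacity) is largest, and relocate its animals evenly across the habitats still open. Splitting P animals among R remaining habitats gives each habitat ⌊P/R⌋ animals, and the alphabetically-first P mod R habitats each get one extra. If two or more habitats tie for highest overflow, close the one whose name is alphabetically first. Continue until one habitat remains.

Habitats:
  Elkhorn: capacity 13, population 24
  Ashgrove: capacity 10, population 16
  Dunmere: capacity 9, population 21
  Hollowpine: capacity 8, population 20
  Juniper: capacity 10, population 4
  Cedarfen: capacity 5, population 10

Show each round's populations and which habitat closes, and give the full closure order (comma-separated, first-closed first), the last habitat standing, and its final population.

Closure order: Dunmere, Hollowpine, Elkhorn, Ashgrove, Cedarfen
Last habitat: Juniper with 95 animals

Round 1: Ashgrove=16 Cedarfen=10 Dunmere=21 Elkhorn=24 Hollowpine=20 Juniper=4 → close Dunmere (overflow 12)
  21÷5 = 4 each, +1 to first 1
Round 2: Ashgrove=21 Cedarfen=14 Elkhorn=28 Hollowpine=24 Juniper=8 → close Hollowpine (overflow 16)
  24÷4 = 6 each, +1 to first 0
Round 3: Ashgrove=27 Cedarfen=20 Elkhorn=34 Juniper=14 → close Elkhorn (overflow 21)
  34÷3 = 11 each, +1 to first 1
Round 4: Ashgrove=39 Cedarfen=31 Juniper=25 → close Ashgrove (overflow 29)
  39÷2 = 19 each, +1 to first 1
Round 5: Cedarfen=51 Juniper=44 → close Cedarfen (overflow 46)
  51÷1 = 51 each, +1 to first 0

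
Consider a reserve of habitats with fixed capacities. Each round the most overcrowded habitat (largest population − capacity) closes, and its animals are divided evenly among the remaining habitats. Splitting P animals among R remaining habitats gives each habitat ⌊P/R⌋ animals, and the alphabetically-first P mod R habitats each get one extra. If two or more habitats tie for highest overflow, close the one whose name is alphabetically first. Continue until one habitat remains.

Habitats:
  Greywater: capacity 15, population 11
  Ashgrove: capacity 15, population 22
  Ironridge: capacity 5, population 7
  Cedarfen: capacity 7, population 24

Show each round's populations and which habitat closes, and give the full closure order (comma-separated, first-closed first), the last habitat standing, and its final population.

Round 1: Ashgrove=22 Cedarfen=24 Greywater=11 Ironridge=7 → close Cedarfen (overflow 17)
  24÷3 = 8 each, +1 to first 0
Round 2: Ashgrove=30 Greywater=19 Ironridge=15 → close Ashgrove (overflow 15)
  30÷2 = 15 each, +1 to first 0
Round 3: Greywater=34 Ironridge=30 → close Ironridge (overflow 25)
  30÷1 = 30 each, +1 to first 0

Closure order: Cedarfen, Ashgrove, Ironridge
Last habitat: Greywater with 64 animals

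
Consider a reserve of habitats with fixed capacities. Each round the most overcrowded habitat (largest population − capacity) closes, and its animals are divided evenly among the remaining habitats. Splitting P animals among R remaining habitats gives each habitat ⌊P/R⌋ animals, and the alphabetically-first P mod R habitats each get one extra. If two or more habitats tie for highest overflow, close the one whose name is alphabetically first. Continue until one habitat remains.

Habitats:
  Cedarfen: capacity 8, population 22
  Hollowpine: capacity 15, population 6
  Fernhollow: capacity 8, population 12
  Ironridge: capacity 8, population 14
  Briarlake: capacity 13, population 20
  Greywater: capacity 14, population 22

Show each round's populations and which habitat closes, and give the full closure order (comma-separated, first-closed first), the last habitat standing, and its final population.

Round 1: Briarlake=20 Cedarfen=22 Fernhollow=12 Greywater=22 Hollowpine=6 Ironridge=14 → close Cedarfen (overflow 14)
  22÷5 = 4 each, +1 to first 2
Round 2: Briarlake=25 Fernhollow=17 Greywater=26 Hollowpine=10 Ironridge=18 → close Briarlake (overflow 12)
  25÷4 = 6 each, +1 to first 1
Round 3: Fernhollow=24 Greywater=32 Hollowpine=16 Ironridge=24 → close Greywater (overflow 18)
  32÷3 = 10 each, +1 to first 2
Round 4: Fernhollow=35 Hollowpine=27 Ironridge=34 → close Fernhollow (overflow 27)
  35÷2 = 17 each, +1 to first 1
Round 5: Hollowpine=45 Ironridge=51 → close Ironridge (overflow 43)
  51÷1 = 51 each, +1 to first 0

Closure order: Cedarfen, Briarlake, Greywater, Fernhollow, Ironridge
Last habitat: Hollowpine with 96 animals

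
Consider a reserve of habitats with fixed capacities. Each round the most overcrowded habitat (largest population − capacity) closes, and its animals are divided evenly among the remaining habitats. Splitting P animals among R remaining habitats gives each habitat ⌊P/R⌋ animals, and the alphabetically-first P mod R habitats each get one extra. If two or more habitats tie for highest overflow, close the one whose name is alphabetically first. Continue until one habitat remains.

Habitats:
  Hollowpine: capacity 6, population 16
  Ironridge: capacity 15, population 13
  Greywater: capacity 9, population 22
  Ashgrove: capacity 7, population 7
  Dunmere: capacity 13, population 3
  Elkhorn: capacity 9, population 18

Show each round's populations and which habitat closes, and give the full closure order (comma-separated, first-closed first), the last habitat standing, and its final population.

Closure order: Greywater, Hollowpine, Elkhorn, Ashgrove, Ironridge
Last habitat: Dunmere with 79 animals

Round 1: Ashgrove=7 Dunmere=3 Elkhorn=18 Greywater=22 Hollowpine=16 Ironridge=13 → close Greywater (overflow 13)
  22÷5 = 4 each, +1 to first 2
Round 2: Ashgrove=12 Dunmere=8 Elkhorn=22 Hollowpine=20 Ironridge=17 → close Hollowpine (overflow 14)
  20÷4 = 5 each, +1 to first 0
Round 3: Ashgrove=17 Dunmere=13 Elkhorn=27 Ironridge=22 → close Elkhorn (overflow 18)
  27÷3 = 9 each, +1 to first 0
Round 4: Ashgrove=26 Dunmere=22 Ironridge=31 → close Ashgrove (overflow 19)
  26÷2 = 13 each, +1 to first 0
Round 5: Dunmere=35 Ironridge=44 → close Ironridge (overflow 29)
  44÷1 = 44 each, +1 to first 0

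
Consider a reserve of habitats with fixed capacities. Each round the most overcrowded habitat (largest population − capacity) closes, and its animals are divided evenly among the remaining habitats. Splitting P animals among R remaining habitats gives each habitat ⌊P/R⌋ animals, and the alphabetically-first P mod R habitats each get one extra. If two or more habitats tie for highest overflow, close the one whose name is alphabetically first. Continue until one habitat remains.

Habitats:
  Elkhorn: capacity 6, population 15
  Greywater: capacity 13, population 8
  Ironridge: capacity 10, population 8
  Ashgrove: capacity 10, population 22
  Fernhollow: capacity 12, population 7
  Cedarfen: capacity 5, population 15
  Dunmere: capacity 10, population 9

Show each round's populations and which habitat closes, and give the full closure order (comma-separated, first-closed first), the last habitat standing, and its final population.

Round 1: Ashgrove=22 Cedarfen=15 Dunmere=9 Elkhorn=15 Fernhollow=7 Greywater=8 Ironridge=8 → close Ashgrove (overflow 12)
  22÷6 = 3 each, +1 to first 4
Round 2: Cedarfen=19 Dunmere=13 Elkhorn=19 Fernhollow=11 Greywater=11 Ironridge=11 → close Cedarfen (overflow 14)
  19÷5 = 3 each, +1 to first 4
Round 3: Dunmere=17 Elkhorn=23 Fernhollow=15 Greywater=15 Ironridge=14 → close Elkhorn (overflow 17)
  23÷4 = 5 each, +1 to first 3
Round 4: Dunmere=23 Fernhollow=21 Greywater=21 Ironridge=19 → close Dunmere (overflow 13)
  23÷3 = 7 each, +1 to first 2
Round 5: Fernhollow=29 Greywater=29 Ironridge=26 → close Fernhollow (overflow 17)
  29÷2 = 14 each, +1 to first 1
Round 6: Greywater=44 Ironridge=40 → close Greywater (overflow 31)
  44÷1 = 44 each, +1 to first 0

Closure order: Ashgrove, Cedarfen, Elkhorn, Dunmere, Fernhollow, Greywater
Last habitat: Ironridge with 84 animals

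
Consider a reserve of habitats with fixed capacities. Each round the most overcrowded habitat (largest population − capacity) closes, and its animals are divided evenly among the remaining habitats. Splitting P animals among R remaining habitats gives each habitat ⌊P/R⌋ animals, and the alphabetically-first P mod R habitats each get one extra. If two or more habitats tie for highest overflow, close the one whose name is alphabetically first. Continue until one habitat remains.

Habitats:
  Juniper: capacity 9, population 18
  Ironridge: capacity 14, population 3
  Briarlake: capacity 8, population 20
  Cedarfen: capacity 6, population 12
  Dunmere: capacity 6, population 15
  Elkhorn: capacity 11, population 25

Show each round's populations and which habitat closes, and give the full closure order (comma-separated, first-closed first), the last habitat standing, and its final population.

Round 1: Briarlake=20 Cedarfen=12 Dunmere=15 Elkhorn=25 Ironridge=3 Juniper=18 → close Elkhorn (overflow 14)
  25÷5 = 5 each, +1 to first 0
Round 2: Briarlake=25 Cedarfen=17 Dunmere=20 Ironridge=8 Juniper=23 → close Briarlake (overflow 17)
  25÷4 = 6 each, +1 to first 1
Round 3: Cedarfen=24 Dunmere=26 Ironridge=14 Juniper=29 → close Dunmere (overflow 20)
  26÷3 = 8 each, +1 to first 2
Round 4: Cedarfen=33 Ironridge=23 Juniper=37 → close Juniper (overflow 28)
  37÷2 = 18 each, +1 to first 1
Round 5: Cedarfen=52 Ironridge=41 → close Cedarfen (overflow 46)
  52÷1 = 52 each, +1 to first 0

Closure order: Elkhorn, Briarlake, Dunmere, Juniper, Cedarfen
Last habitat: Ironridge with 93 animals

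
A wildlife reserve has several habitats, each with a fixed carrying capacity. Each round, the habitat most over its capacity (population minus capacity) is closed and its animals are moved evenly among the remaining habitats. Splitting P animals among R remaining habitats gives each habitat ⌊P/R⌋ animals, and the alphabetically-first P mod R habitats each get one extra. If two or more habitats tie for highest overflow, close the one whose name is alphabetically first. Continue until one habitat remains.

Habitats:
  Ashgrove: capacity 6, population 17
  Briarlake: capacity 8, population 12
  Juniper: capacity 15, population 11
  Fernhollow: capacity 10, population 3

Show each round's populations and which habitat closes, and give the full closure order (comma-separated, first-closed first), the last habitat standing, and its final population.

Closure order: Ashgrove, Briarlake, Juniper
Last habitat: Fernhollow with 43 animals

Round 1: Ashgrove=17 Briarlake=12 Fernhollow=3 Juniper=11 → close Ashgrove (overflow 11)
  17÷3 = 5 each, +1 to first 2
Round 2: Briarlake=18 Fernhollow=9 Juniper=16 → close Briarlake (overflow 10)
  18÷2 = 9 each, +1 to first 0
Round 3: Fernhollow=18 Juniper=25 → close Juniper (overflow 10)
  25÷1 = 25 each, +1 to first 0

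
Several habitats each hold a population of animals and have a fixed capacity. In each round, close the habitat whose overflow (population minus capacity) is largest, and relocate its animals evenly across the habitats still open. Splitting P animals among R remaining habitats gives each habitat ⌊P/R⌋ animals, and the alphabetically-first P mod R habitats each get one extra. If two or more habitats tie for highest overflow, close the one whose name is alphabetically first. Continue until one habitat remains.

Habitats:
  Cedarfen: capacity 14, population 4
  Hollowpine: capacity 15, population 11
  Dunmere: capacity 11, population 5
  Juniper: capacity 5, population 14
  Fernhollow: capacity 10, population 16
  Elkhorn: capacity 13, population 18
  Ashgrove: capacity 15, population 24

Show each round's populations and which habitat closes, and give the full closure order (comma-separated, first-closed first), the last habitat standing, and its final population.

Round 1: Ashgrove=24 Cedarfen=4 Dunmere=5 Elkhorn=18 Fernhollow=16 Hollowpine=11 Juniper=14 → close Ashgrove (overflow 9)
  24÷6 = 4 each, +1 to first 0
Round 2: Cedarfen=8 Dunmere=9 Elkhorn=22 Fernhollow=20 Hollowpine=15 Juniper=18 → close Juniper (overflow 13)
  18÷5 = 3 each, +1 to first 3
Round 3: Cedarfen=12 Dunmere=13 Elkhorn=26 Fernhollow=23 Hollowpine=18 → close Elkhorn (overflow 13)
  26÷4 = 6 each, +1 to first 2
Round 4: Cedarfen=19 Dunmere=20 Fernhollow=29 Hollowpine=24 → close Fernhollow (overflow 19)
  29÷3 = 9 each, +1 to first 2
Round 5: Cedarfen=29 Dunmere=30 Hollowpine=33 → close Dunmere (overflow 19)
  30÷2 = 15 each, +1 to first 0
Round 6: Cedarfen=44 Hollowpine=48 → close Hollowpine (overflow 33)
  48÷1 = 48 each, +1 to first 0

Closure order: Ashgrove, Juniper, Elkhorn, Fernhollow, Dunmere, Hollowpine
Last habitat: Cedarfen with 92 animals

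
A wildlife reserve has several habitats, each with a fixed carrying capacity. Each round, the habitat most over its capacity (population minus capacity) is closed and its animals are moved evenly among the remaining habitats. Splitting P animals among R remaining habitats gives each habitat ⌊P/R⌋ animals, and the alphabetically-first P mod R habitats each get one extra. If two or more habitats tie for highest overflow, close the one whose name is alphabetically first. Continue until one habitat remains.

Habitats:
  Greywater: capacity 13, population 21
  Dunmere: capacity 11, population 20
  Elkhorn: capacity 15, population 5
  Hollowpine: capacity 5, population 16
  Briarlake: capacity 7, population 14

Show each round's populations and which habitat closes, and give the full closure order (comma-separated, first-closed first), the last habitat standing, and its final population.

Closure order: Hollowpine, Dunmere, Greywater, Briarlake
Last habitat: Elkhorn with 76 animals

Round 1: Briarlake=14 Dunmere=20 Elkhorn=5 Greywater=21 Hollowpine=16 → close Hollowpine (overflow 11)
  16÷4 = 4 each, +1 to first 0
Round 2: Briarlake=18 Dunmere=24 Elkhorn=9 Greywater=25 → close Dunmere (overflow 13)
  24÷3 = 8 each, +1 to first 0
Round 3: Briarlake=26 Elkhorn=17 Greywater=33 → close Greywater (overflow 20)
  33÷2 = 16 each, +1 to first 1
Round 4: Briarlake=43 Elkhorn=33 → close Briarlake (overflow 36)
  43÷1 = 43 each, +1 to first 0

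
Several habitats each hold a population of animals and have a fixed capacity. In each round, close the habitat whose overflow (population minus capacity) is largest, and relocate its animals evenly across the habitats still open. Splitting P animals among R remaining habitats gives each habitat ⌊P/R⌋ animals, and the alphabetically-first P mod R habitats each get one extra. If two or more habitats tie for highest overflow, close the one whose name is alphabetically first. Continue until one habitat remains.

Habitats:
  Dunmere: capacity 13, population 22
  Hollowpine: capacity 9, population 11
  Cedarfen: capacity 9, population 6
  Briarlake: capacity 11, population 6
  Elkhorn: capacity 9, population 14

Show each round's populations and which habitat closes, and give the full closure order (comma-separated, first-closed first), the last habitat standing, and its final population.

Round 1: Briarlake=6 Cedarfen=6 Dunmere=22 Elkhorn=14 Hollowpine=11 → close Dunmere (overflow 9)
  22÷4 = 5 each, +1 to first 2
Round 2: Briarlake=12 Cedarfen=12 Elkhorn=19 Hollowpine=16 → close Elkhorn (overflow 10)
  19÷3 = 6 each, +1 to first 1
Round 3: Briarlake=19 Cedarfen=18 Hollowpine=22 → close Hollowpine (overflow 13)
  22÷2 = 11 each, +1 to first 0
Round 4: Briarlake=30 Cedarfen=29 → close Cedarfen (overflow 20)
  29÷1 = 29 each, +1 to first 0

Closure order: Dunmere, Elkhorn, Hollowpine, Cedarfen
Last habitat: Briarlake with 59 animals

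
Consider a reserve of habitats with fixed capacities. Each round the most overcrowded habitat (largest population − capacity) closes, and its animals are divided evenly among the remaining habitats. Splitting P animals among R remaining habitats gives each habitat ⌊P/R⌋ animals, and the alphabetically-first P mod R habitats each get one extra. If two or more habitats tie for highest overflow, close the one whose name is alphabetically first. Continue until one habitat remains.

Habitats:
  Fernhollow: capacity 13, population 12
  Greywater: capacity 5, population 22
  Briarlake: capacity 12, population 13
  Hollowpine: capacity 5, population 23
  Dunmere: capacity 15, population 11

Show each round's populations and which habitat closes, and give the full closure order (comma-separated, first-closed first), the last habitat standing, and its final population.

Closure order: Hollowpine, Greywater, Briarlake, Fernhollow
Last habitat: Dunmere with 81 animals

Round 1: Briarlake=13 Dunmere=11 Fernhollow=12 Greywater=22 Hollowpine=23 → close Hollowpine (overflow 18)
  23÷4 = 5 each, +1 to first 3
Round 2: Briarlake=19 Dunmere=17 Fernhollow=18 Greywater=27 → close Greywater (overflow 22)
  27÷3 = 9 each, +1 to first 0
Round 3: Briarlake=28 Dunmere=26 Fernhollow=27 → close Briarlake (overflow 16)
  28÷2 = 14 each, +1 to first 0
Round 4: Dunmere=40 Fernhollow=41 → close Fernhollow (overflow 28)
  41÷1 = 41 each, +1 to first 0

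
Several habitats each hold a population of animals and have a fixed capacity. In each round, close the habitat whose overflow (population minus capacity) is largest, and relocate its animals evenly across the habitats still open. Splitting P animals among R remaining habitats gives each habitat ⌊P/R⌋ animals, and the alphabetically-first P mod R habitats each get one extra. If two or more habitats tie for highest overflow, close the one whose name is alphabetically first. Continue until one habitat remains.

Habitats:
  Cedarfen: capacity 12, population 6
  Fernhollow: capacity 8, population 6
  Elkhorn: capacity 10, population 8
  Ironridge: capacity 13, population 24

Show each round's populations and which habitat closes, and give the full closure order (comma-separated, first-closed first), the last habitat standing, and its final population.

Round 1: Cedarfen=6 Elkhorn=8 Fernhollow=6 Ironridge=24 → close Ironridge (overflow 11)
  24÷3 = 8 each, +1 to first 0
Round 2: Cedarfen=14 Elkhorn=16 Fernhollow=14 → close Elkhorn (overflow 6)
  16÷2 = 8 each, +1 to first 0
Round 3: Cedarfen=22 Fernhollow=22 → close Fernhollow (overflow 14)
  22÷1 = 22 each, +1 to first 0

Closure order: Ironridge, Elkhorn, Fernhollow
Last habitat: Cedarfen with 44 animals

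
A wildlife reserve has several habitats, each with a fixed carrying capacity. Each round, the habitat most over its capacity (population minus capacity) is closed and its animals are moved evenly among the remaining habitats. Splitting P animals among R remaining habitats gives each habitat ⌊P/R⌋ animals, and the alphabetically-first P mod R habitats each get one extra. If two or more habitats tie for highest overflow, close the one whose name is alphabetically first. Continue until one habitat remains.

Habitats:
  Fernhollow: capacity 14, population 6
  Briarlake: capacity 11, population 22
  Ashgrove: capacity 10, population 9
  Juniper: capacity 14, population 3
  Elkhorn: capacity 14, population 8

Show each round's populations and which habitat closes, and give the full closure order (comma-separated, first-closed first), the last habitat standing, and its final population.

Round 1: Ashgrove=9 Briarlake=22 Elkhorn=8 Fernhollow=6 Juniper=3 → close Briarlake (overflow 11)
  22÷4 = 5 each, +1 to first 2
Round 2: Ashgrove=15 Elkhorn=14 Fernhollow=11 Juniper=8 → close Ashgrove (overflow 5)
  15÷3 = 5 each, +1 to first 0
Round 3: Elkhorn=19 Fernhollow=16 Juniper=13 → close Elkhorn (overflow 5)
  19÷2 = 9 each, +1 to first 1
Round 4: Fernhollow=26 Juniper=22 → close Fernhollow (overflow 12)
  26÷1 = 26 each, +1 to first 0

Closure order: Briarlake, Ashgrove, Elkhorn, Fernhollow
Last habitat: Juniper with 48 animals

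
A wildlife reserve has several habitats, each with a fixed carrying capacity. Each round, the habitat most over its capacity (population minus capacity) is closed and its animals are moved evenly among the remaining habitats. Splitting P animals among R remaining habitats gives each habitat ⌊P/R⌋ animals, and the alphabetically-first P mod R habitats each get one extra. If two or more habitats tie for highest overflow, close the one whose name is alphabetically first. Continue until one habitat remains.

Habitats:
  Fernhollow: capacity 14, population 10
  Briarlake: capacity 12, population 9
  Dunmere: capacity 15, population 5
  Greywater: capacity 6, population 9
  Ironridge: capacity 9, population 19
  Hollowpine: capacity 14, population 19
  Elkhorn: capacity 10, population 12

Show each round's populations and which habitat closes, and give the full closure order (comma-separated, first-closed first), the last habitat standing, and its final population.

Round 1: Briarlake=9 Dunmere=5 Elkhorn=12 Fernhollow=10 Greywater=9 Hollowpine=19 Ironridge=19 → close Ironridge (overflow 10)
  19÷6 = 3 each, +1 to first 1
Round 2: Briarlake=13 Dunmere=8 Elkhorn=15 Fernhollow=13 Greywater=12 Hollowpine=22 → close Hollowpine (overflow 8)
  22÷5 = 4 each, +1 to first 2
Round 3: Briarlake=18 Dunmere=13 Elkhorn=19 Fernhollow=17 Greywater=16 → close Greywater (overflow 10)
  16÷4 = 4 each, +1 to first 0
Round 4: Briarlake=22 Dunmere=17 Elkhorn=23 Fernhollow=21 → close Elkhorn (overflow 13)
  23÷3 = 7 each, +1 to first 2
Round 5: Briarlake=30 Dunmere=25 Fernhollow=28 → close Briarlake (overflow 18)
  30÷2 = 15 each, +1 to first 0
Round 6: Dunmere=40 Fernhollow=43 → close Fernhollow (overflow 29)
  43÷1 = 43 each, +1 to first 0

Closure order: Ironridge, Hollowpine, Greywater, Elkhorn, Briarlake, Fernhollow
Last habitat: Dunmere with 83 animals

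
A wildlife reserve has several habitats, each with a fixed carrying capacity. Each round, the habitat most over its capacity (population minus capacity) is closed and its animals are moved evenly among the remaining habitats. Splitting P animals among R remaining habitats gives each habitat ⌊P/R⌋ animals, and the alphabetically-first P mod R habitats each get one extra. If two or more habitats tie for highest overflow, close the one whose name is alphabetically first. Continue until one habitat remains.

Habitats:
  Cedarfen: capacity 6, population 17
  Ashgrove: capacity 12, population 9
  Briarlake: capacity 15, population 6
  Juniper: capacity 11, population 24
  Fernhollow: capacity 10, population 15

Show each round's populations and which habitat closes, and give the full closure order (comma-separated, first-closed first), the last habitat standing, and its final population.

Round 1: Ashgrove=9 Briarlake=6 Cedarfen=17 Fernhollow=15 Juniper=24 → close Juniper (overflow 13)
  24÷4 = 6 each, +1 to first 0
Round 2: Ashgrove=15 Briarlake=12 Cedarfen=23 Fernhollow=21 → close Cedarfen (overflow 17)
  23÷3 = 7 each, +1 to first 2
Round 3: Ashgrove=23 Briarlake=20 Fernhollow=28 → close Fernhollow (overflow 18)
  28÷2 = 14 each, +1 to first 0
Round 4: Ashgrove=37 Briarlake=34 → close Ashgrove (overflow 25)
  37÷1 = 37 each, +1 to first 0

Closure order: Juniper, Cedarfen, Fernhollow, Ashgrove
Last habitat: Briarlake with 71 animals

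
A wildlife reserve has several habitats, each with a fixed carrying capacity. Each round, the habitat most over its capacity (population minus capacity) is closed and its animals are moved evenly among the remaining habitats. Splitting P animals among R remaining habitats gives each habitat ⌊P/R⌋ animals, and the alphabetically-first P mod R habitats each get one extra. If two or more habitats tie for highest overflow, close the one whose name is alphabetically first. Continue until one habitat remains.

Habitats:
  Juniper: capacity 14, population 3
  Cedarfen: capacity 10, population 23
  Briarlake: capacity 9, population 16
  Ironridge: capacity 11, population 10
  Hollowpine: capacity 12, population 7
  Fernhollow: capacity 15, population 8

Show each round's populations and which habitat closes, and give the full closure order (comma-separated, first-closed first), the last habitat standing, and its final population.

Round 1: Briarlake=16 Cedarfen=23 Fernhollow=8 Hollowpine=7 Ironridge=10 Juniper=3 → close Cedarfen (overflow 13)
  23÷5 = 4 each, +1 to first 3
Round 2: Briarlake=21 Fernhollow=13 Hollowpine=12 Ironridge=14 Juniper=7 → close Briarlake (overflow 12)
  21÷4 = 5 each, +1 to first 1
Round 3: Fernhollow=19 Hollowpine=17 Ironridge=19 Juniper=12 → close Ironridge (overflow 8)
  19÷3 = 6 each, +1 to first 1
Round 4: Fernhollow=26 Hollowpine=23 Juniper=18 → close Fernhollow (overflow 11)
  26÷2 = 13 each, +1 to first 0
Round 5: Hollowpine=36 Juniper=31 → close Hollowpine (overflow 24)
  36÷1 = 36 each, +1 to first 0

Closure order: Cedarfen, Briarlake, Ironridge, Fernhollow, Hollowpine
Last habitat: Juniper with 67 animals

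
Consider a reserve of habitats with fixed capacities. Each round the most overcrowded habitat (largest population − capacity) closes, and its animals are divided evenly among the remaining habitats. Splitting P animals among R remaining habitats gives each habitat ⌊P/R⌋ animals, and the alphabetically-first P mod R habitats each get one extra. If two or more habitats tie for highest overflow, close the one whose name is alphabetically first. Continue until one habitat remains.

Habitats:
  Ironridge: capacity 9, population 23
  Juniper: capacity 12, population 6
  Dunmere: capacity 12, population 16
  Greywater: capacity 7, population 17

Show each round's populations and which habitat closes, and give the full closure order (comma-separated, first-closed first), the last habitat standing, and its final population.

Closure order: Ironridge, Greywater, Dunmere
Last habitat: Juniper with 62 animals

Round 1: Dunmere=16 Greywater=17 Ironridge=23 Juniper=6 → close Ironridge (overflow 14)
  23÷3 = 7 each, +1 to first 2
Round 2: Dunmere=24 Greywater=25 Juniper=13 → close Greywater (overflow 18)
  25÷2 = 12 each, +1 to first 1
Round 3: Dunmere=37 Juniper=25 → close Dunmere (overflow 25)
  37÷1 = 37 each, +1 to first 0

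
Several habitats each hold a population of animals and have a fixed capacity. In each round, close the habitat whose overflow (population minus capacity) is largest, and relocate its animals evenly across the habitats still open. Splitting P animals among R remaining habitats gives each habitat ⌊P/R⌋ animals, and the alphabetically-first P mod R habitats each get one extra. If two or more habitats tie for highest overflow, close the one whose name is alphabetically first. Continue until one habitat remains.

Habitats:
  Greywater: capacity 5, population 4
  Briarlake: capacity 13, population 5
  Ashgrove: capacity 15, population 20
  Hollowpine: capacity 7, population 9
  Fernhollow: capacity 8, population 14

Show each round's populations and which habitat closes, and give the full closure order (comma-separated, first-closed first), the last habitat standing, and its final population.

Round 1: Ashgrove=20 Briarlake=5 Fernhollow=14 Greywater=4 Hollowpine=9 → close Fernhollow (overflow 6)
  14÷4 = 3 each, +1 to first 2
Round 2: Ashgrove=24 Briarlake=9 Greywater=7 Hollowpine=12 → close Ashgrove (overflow 9)
  24÷3 = 8 each, +1 to first 0
Round 3: Briarlake=17 Greywater=15 Hollowpine=20 → close Hollowpine (overflow 13)
  20÷2 = 10 each, +1 to first 0
Round 4: Briarlake=27 Greywater=25 → close Greywater (overflow 20)
  25÷1 = 25 each, +1 to first 0

Closure order: Fernhollow, Ashgrove, Hollowpine, Greywater
Last habitat: Briarlake with 52 animals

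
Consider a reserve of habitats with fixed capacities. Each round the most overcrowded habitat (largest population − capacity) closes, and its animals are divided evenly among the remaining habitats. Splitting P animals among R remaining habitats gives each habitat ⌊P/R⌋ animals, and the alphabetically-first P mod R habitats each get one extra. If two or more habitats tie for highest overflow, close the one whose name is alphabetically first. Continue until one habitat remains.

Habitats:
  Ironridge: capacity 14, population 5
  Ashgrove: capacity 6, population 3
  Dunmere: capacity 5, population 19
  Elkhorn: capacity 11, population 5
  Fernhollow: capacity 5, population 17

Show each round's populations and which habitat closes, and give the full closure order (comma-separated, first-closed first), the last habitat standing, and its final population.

Round 1: Ashgrove=3 Dunmere=19 Elkhorn=5 Fernhollow=17 Ironridge=5 → close Dunmere (overflow 14)
  19÷4 = 4 each, +1 to first 3
Round 2: Ashgrove=8 Elkhorn=10 Fernhollow=22 Ironridge=9 → close Fernhollow (overflow 17)
  22÷3 = 7 each, +1 to first 1
Round 3: Ashgrove=16 Elkhorn=17 Ironridge=16 → close Ashgrove (overflow 10)
  16÷2 = 8 each, +1 to first 0
Round 4: Elkhorn=25 Ironridge=24 → close Elkhorn (overflow 14)
  25÷1 = 25 each, +1 to first 0

Closure order: Dunmere, Fernhollow, Ashgrove, Elkhorn
Last habitat: Ironridge with 49 animals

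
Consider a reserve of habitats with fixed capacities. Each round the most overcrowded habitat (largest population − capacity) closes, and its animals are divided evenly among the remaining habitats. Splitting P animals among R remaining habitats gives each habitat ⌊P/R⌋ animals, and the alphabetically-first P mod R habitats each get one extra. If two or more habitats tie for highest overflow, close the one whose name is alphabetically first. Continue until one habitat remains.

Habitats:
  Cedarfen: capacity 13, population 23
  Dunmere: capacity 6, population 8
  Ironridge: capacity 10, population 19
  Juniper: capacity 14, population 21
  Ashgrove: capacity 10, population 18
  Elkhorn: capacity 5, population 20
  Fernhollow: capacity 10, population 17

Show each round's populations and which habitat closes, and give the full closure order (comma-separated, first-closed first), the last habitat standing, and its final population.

Closure order: Elkhorn, Cedarfen, Ashgrove, Ironridge, Fernhollow, Juniper
Last habitat: Dunmere with 126 animals

Round 1: Ashgrove=18 Cedarfen=23 Dunmere=8 Elkhorn=20 Fernhollow=17 Ironridge=19 Juniper=21 → close Elkhorn (overflow 15)
  20÷6 = 3 each, +1 to first 2
Round 2: Ashgrove=22 Cedarfen=27 Dunmere=11 Fernhollow=20 Ironridge=22 Juniper=24 → close Cedarfen (overflow 14)
  27÷5 = 5 each, +1 to first 2
Round 3: Ashgrove=28 Dunmere=17 Fernhollow=25 Ironridge=27 Juniper=29 → close Ashgrove (overflow 18)
  28÷4 = 7 each, +1 to first 0
Round 4: Dunmere=24 Fernhollow=32 Ironridge=34 Juniper=36 → close Ironridge (overflow 24)
  34÷3 = 11 each, +1 to first 1
Round 5: Dunmere=36 Fernhollow=43 Juniper=47 → close Fernhollow (overflow 33)
  43÷2 = 21 each, +1 to first 1
Round 6: Dunmere=58 Juniper=68 → close Juniper (overflow 54)
  68÷1 = 68 each, +1 to first 0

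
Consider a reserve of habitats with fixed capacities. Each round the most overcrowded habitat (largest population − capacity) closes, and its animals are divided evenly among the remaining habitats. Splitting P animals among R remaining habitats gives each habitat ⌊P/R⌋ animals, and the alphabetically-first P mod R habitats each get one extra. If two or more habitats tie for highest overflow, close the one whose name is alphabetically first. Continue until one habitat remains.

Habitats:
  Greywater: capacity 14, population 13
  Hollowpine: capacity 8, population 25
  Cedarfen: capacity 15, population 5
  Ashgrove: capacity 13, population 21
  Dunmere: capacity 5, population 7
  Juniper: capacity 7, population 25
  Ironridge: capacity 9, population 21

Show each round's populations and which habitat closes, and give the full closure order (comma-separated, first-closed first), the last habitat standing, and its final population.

Round 1: Ashgrove=21 Cedarfen=5 Dunmere=7 Greywater=13 Hollowpine=25 Ironridge=21 Juniper=25 → close Juniper (overflow 18)
  25÷6 = 4 each, +1 to first 1
Round 2: Ashgrove=26 Cedarfen=9 Dunmere=11 Greywater=17 Hollowpine=29 Ironridge=25 → close Hollowpine (overflow 21)
  29÷5 = 5 each, +1 to first 4
Round 3: Ashgrove=32 Cedarfen=15 Dunmere=17 Greywater=23 Ironridge=30 → close Ironridge (overflow 21)
  30÷4 = 7 each, +1 to first 2
Round 4: Ashgrove=40 Cedarfen=23 Dunmere=24 Greywater=30 → close Ashgrove (overflow 27)
  40÷3 = 13 each, +1 to first 1
Round 5: Cedarfen=37 Dunmere=37 Greywater=43 → close Dunmere (overflow 32)
  37÷2 = 18 each, +1 to first 1
Round 6: Cedarfen=56 Greywater=61 → close Greywater (overflow 47)
  61÷1 = 61 each, +1 to first 0

Closure order: Juniper, Hollowpine, Ironridge, Ashgrove, Dunmere, Greywater
Last habitat: Cedarfen with 117 animals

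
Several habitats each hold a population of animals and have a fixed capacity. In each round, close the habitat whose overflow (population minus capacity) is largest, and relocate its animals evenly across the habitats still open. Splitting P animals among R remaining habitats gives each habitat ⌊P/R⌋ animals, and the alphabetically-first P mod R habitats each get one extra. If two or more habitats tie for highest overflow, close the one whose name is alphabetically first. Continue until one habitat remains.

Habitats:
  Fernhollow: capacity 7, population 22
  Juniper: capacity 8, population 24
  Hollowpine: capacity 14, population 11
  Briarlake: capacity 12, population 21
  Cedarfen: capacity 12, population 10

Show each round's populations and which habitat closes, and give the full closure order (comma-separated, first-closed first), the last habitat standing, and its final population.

Round 1: Briarlake=21 Cedarfen=10 Fernhollow=22 Hollowpine=11 Juniper=24 → close Juniper (overflow 16)
  24÷4 = 6 each, +1 to first 0
Round 2: Briarlake=27 Cedarfen=16 Fernhollow=28 Hollowpine=17 → close Fernhollow (overflow 21)
  28÷3 = 9 each, +1 to first 1
Round 3: Briarlake=37 Cedarfen=25 Hollowpine=26 → close Briarlake (overflow 25)
  37÷2 = 18 each, +1 to first 1
Round 4: Cedarfen=44 Hollowpine=44 → close Cedarfen (overflow 32)
  44÷1 = 44 each, +1 to first 0

Closure order: Juniper, Fernhollow, Briarlake, Cedarfen
Last habitat: Hollowpine with 88 animals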